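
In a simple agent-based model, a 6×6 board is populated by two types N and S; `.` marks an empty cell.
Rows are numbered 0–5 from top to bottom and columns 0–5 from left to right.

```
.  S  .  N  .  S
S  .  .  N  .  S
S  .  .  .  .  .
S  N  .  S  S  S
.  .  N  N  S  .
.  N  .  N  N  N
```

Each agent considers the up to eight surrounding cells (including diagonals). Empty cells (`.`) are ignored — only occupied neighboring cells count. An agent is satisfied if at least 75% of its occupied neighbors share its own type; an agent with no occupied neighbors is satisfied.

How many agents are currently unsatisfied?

Row 0: (0,1)S 1/1 ✓ · (0,3)N 1/1 ✓ · (0,5)S 1/1 ✓
Row 1: (1,0)S 2/2 ✓ · (1,3)N 1/1 ✓ · (1,5)S 1/1 ✓
Row 2: (2,0)S 2/3 ✗
Row 3: (3,0)S 1/2 ✗ · (3,1)N 1/3 ✗ · (3,3)S 2/4 ✗ · (3,4)S 3/4 ✓ · (3,5)S 2/2 ✓
Row 4: (4,2)N 4/5 ✓ · (4,3)N 3/6 ✗ · (4,4)S 3/7 ✗
Row 5: (5,1)N 1/1 ✓ · (5,3)N 3/4 ✓ · (5,4)N 3/4 ✓ · (5,5)N 1/2 ✗
Unsatisfied: (2,0), (3,0), (3,1), (3,3), (4,3), (4,4), (5,5) — 7 in total.

7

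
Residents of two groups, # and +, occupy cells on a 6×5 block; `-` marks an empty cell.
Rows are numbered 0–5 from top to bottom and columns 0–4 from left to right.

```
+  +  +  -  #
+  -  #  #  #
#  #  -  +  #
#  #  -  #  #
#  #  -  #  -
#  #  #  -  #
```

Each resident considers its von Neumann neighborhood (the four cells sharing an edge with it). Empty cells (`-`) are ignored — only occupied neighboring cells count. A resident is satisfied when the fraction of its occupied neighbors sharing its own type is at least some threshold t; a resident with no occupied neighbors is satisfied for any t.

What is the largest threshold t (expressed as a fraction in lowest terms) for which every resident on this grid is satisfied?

0/1

Row 0: (0,0)+ 2/2 · (0,1)+ 2/2 · (0,2)+ 1/2 · (0,4)# 1/1
Row 1: (1,0)+ 1/2 · (1,2)# 1/2 · (1,3)# 2/3 · (1,4)# 3/3
Row 2: (2,0)# 2/3 · (2,1)# 2/2 · (2,3)+ 0/3 · (2,4)# 2/3
Row 3: (3,0)# 3/3 · (3,1)# 3/3 · (3,3)# 2/3 · (3,4)# 2/2
Row 4: (4,0)# 3/3 · (4,1)# 3/3 · (4,3)# 1/1
Row 5: (5,0)# 2/2 · (5,1)# 3/3 · (5,2)# 1/1 · (5,4)# — no occupied neighbors
The smallest same-type fraction is 0/3 at (2,3), which reduces to 0/1. Any threshold above that leaves this resident unsatisfied.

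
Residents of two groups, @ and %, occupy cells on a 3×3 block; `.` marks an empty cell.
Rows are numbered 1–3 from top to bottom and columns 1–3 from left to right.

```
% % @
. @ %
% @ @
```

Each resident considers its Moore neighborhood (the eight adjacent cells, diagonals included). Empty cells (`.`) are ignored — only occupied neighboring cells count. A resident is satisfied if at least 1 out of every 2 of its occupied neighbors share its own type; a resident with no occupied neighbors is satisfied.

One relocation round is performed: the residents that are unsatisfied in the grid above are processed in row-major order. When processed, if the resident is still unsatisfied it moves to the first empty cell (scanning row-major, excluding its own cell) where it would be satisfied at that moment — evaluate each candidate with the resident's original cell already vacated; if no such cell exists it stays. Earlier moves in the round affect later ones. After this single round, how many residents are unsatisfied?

Initially unsatisfied (in order): (1,3), (2,2), (2,3), (3,1).
  (1,3): no empty cell satisfies it; stays.
  (2,2): no empty cell satisfies it; stays.
  (2,3) → (2,1).
  (3,1): no empty cell satisfies it; stays.
Resulting grid:
% % @
% @ .
% @ @
Unsatisfied now: (2,2), (3,1).

2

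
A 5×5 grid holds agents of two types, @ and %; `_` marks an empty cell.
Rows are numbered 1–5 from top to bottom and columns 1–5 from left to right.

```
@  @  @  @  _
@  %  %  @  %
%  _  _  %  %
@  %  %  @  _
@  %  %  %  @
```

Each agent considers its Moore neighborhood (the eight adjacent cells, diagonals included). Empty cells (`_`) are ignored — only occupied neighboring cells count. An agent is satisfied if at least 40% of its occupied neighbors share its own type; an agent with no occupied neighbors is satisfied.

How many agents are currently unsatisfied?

Row 1: (1,1)@ 2/3 satisfied · (1,2)@ 3/5 satisfied · (1,3)@ 3/5 satisfied · (1,4)@ 2/4 satisfied
Row 2: (2,1)@ 2/4 satisfied · (2,2)% 2/6 not · (2,3)% 2/6 not · (2,4)@ 2/6 not · (2,5)% 2/4 satisfied
Row 3: (3,1)% 2/4 satisfied · (3,4)% 4/6 satisfied · (3,5)% 2/4 satisfied
Row 4: (4,1)@ 1/4 not · (4,2)% 4/6 satisfied · (4,3)% 5/6 satisfied · (4,4)@ 1/6 not
Row 5: (5,1)@ 1/3 not · (5,2)% 3/5 satisfied · (5,3)% 4/5 satisfied · (5,4)% 2/4 satisfied · (5,5)@ 1/2 satisfied
Unsatisfied: (2,2), (2,3), (2,4), (4,1), (4,4), (5,1) — 6 in total.

6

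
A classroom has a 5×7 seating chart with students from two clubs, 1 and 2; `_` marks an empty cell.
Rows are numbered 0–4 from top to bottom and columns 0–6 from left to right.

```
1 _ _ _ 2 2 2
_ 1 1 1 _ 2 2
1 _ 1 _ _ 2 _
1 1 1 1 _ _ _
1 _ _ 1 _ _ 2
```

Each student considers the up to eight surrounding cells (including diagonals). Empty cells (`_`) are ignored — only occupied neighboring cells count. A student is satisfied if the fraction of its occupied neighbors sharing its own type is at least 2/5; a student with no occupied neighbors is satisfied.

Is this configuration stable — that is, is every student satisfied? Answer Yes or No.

(0,0)1 1/1 ok
(0,4)2 2/3 ok
(0,5)2 4/4 ok
(0,6)2 3/3 ok
(1,1)1 4/4 ok
(1,2)1 3/3 ok
(1,3)1 2/3 ok
(1,5)2 5/5 ok
(1,6)2 4/4 ok
(2,0)1 3/3 ok
(2,2)1 6/6 ok
(2,5)2 2/2 ok
(3,0)1 3/3 ok
(3,1)1 5/5 ok
(3,2)1 4/4 ok
(3,3)1 3/3 ok
(4,0)1 2/2 ok
(4,3)1 2/2 ok
(4,6)2 0/0 ok
All meet the threshold, so the configuration is stable.

Yes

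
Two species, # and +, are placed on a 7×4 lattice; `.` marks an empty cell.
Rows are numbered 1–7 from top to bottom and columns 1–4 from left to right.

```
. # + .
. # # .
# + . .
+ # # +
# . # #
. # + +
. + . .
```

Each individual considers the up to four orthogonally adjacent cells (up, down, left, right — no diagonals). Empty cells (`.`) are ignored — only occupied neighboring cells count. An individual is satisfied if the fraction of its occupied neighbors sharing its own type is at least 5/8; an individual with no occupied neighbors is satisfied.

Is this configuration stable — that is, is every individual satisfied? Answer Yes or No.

Row 1: (1,2)# 1/2 not · (1,3)+ 0/2 not
Row 2: (2,2)# 2/3 satisfied · (2,3)# 1/2 not
Row 3: (3,1)# 0/2 not · (3,2)+ 0/3 not
Row 4: (4,1)+ 0/3 not · (4,2)# 1/3 not · (4,3)# 2/3 satisfied · (4,4)+ 0/2 not
Row 5: (5,1)# 0/1 not · (5,3)# 2/3 satisfied · (5,4)# 1/3 not
Row 6: (6,2)# 0/2 not · (6,3)+ 1/3 not · (6,4)+ 1/2 not
Row 7: (7,2)+ 0/1 not
For instance (1,2) has only 1/2 same-type neighbors, below 5/8.

No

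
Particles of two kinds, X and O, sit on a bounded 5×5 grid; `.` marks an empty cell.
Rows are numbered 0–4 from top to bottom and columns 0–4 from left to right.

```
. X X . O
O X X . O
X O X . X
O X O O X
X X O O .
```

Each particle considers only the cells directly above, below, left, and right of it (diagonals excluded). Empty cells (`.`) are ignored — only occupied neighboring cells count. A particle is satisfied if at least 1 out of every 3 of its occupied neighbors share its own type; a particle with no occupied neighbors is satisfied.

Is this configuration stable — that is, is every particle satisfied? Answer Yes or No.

(0,1)X 2/2 satisfied
(0,2)X 2/2 satisfied
(0,4)O 1/1 satisfied
(1,0)O 0/2 not
(1,1)X 2/4 satisfied
(1,2)X 3/3 satisfied
(1,4)O 1/2 satisfied
(2,0)X 0/3 not
(2,1)O 0/4 not
(2,2)X 1/3 satisfied
(2,4)X 1/2 satisfied
(3,0)O 0/3 not
(3,1)X 1/4 not
(3,2)O 2/4 satisfied
(3,3)O 2/3 satisfied
(3,4)X 1/2 satisfied
(4,0)X 1/2 satisfied
(4,1)X 2/3 satisfied
(4,2)O 2/3 satisfied
(4,3)O 2/2 satisfied
For instance (1,0) has only 0/2 same-type neighbors, below 1/3.

No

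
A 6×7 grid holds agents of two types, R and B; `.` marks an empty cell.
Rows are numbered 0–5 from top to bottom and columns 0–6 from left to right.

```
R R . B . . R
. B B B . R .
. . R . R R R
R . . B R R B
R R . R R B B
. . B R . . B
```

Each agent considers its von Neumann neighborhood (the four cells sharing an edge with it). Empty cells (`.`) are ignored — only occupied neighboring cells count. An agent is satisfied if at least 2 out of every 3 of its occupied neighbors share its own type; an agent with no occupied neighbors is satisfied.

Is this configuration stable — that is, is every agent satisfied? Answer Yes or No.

Row 0: (0,0)R 1/1 ok · (0,1)R 1/2 unhappy · (0,3)B 1/1 ok · (0,6)R 0/0 ok
Row 1: (1,1)B 1/2 unhappy · (1,2)B 2/3 ok · (1,3)B 2/2 ok · (1,5)R 1/1 ok
Row 2: (2,2)R 0/1 unhappy · (2,4)R 2/2 ok · (2,5)R 4/4 ok · (2,6)R 1/2 unhappy
Row 3: (3,0)R 1/1 ok · (3,3)B 0/2 unhappy · (3,4)R 3/4 ok · (3,5)R 2/4 unhappy · (3,6)B 1/3 unhappy
Row 4: (4,0)R 2/2 ok · (4,1)R 1/1 ok · (4,3)R 2/3 ok · (4,4)R 2/3 ok · (4,5)B 1/3 unhappy · (4,6)B 3/3 ok
Row 5: (5,2)B 0/1 unhappy · (5,3)R 1/2 unhappy · (5,6)B 1/1 ok
For instance (0,1) has only 1/2 same-type neighbors, below 2/3.

No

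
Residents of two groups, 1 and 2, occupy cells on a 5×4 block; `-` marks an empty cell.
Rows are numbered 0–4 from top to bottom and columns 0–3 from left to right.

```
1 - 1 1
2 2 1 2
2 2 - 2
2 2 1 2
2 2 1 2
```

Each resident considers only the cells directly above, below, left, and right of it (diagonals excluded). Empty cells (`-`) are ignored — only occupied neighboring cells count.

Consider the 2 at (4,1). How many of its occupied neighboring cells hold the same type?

2

Occupied neighbors of (4,1): (3,1)=2, (4,0)=2, (4,2)=1.
Same type (2): 2 of 3.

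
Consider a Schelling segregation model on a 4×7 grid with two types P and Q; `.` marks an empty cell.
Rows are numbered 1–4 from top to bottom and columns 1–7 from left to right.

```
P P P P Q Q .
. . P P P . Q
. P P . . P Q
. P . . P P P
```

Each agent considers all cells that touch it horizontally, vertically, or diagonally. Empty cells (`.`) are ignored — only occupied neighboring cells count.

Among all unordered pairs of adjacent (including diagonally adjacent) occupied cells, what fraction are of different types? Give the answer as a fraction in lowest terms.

Scan each occupied cell's neighbors to the right and below (and the two forward diagonals) so each pair is counted once.
Row 1: P(1,1)–P(1,2)= P(1,2)–P(1,3)= P(1,2)–P(2,3)= P(1,3)–P(1,4)= P(1,3)–P(2,3)= P(1,3)–P(2,4)= P(1,4)–Q(1,5)≠ P(1,4)–P(2,4)= P(1,4)–P(2,5)= P(1,4)–P(2,3)= Q(1,5)–Q(1,6)= Q(1,5)–P(2,5)≠ Q(1,5)–P(2,4)≠ Q(1,6)–Q(2,7)= Q(1,6)–P(2,5)≠  → 4/15 unlike.
Row 2: P(2,3)–P(2,4)= P(2,3)–P(3,3)= P(2,3)–P(3,2)= P(2,4)–P(2,5)= P(2,4)–P(3,3)= P(2,5)–P(3,6)= Q(2,7)–Q(3,7)= Q(2,7)–P(3,6)≠  → 1/8 unlike.
Row 3: P(3,2)–P(3,3)= P(3,2)–P(4,2)= P(3,3)–P(4,2)= P(3,6)–Q(3,7)≠ P(3,6)–P(4,6)= P(3,6)–P(4,7)= P(3,6)–P(4,5)= Q(3,7)–P(4,7)≠ Q(3,7)–P(4,6)≠  → 3/9 unlike.
Row 4: P(4,5)–P(4,6)= P(4,6)–P(4,7)=  → 0/2 unlike.
Total adjacent occupied pairs: 34; unlike-type pairs: 8.
8/34 reduces to 4/17.

4/17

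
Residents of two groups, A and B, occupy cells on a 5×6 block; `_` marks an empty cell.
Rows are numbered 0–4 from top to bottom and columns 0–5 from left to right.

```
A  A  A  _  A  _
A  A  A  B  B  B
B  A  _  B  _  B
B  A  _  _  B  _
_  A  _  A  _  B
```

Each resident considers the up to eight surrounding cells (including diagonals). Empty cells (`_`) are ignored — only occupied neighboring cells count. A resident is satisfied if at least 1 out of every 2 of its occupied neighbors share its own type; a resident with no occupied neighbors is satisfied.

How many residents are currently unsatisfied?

5

(0,0)A 3/3 ok
(0,1)A 5/5 ok
(0,2)A 3/4 ok
(0,4)A 0/3 unhappy
(1,0)A 4/5 ok
(1,1)A 6/7 ok
(1,2)A 4/6 ok
(1,3)B 2/5 unhappy
(1,4)B 4/5 ok
(1,5)B 2/3 ok
(2,0)B 1/5 unhappy
(2,1)A 4/6 ok
(2,3)B 3/4 ok
(2,5)B 3/3 ok
(3,0)B 1/4 unhappy
(3,1)A 2/4 ok
(3,4)B 3/4 ok
(4,1)A 1/2 ok
(4,3)A 0/1 unhappy
(4,5)B 1/1 ok
Unsatisfied: (0,4), (1,3), (2,0), (3,0), (4,3) — 5 in total.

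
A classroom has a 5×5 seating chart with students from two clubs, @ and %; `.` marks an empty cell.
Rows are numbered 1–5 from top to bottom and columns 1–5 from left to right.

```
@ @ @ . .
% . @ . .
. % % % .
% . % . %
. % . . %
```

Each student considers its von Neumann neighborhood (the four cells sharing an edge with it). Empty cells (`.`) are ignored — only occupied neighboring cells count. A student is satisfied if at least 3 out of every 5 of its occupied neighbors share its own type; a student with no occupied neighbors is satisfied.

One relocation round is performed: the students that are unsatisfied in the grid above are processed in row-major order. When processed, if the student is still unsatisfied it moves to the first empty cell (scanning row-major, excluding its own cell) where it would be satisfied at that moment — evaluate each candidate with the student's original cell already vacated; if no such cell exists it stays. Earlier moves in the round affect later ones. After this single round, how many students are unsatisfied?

Initially unsatisfied (in order): (1,1), (2,1), (2,3).
  (1,1) → (1,4).
  (2,1): now satisfied by earlier moves; stays.
  (2,3) → (1,5).
Resulting grid:
. @ @ @ @
% . . . .
. % % % .
% . % . %
. % . . %
All satisfied now.

0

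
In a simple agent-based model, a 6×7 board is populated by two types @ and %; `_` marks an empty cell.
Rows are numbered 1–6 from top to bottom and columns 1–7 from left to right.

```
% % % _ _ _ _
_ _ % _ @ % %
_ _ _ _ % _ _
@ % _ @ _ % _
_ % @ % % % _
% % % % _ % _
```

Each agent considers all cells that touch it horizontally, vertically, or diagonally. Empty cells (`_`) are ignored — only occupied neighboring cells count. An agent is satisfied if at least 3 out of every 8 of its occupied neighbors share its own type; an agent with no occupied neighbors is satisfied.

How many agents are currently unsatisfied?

Row 1: (1,1)% 1/1 satisfied · (1,2)% 3/3 satisfied · (1,3)% 2/2 satisfied
Row 2: (2,3)% 2/2 satisfied · (2,5)@ 0/2 not · (2,6)% 2/3 satisfied · (2,7)% 1/1 satisfied
Row 3: (3,5)% 2/4 satisfied
Row 4: (4,1)@ 0/2 not · (4,2)% 1/3 not · (4,4)@ 1/4 not · (4,6)% 3/3 satisfied
Row 5: (5,2)% 4/6 satisfied · (5,3)@ 1/7 not · (5,4)% 3/5 satisfied · (5,5)% 5/6 satisfied · (5,6)% 3/3 satisfied
Row 6: (6,1)% 2/2 satisfied · (6,2)% 3/4 satisfied · (6,3)% 4/5 satisfied · (6,4)% 3/4 satisfied · (6,6)% 2/2 satisfied
Unsatisfied: (2,5), (4,1), (4,2), (4,4), (5,3) — 5 in total.

5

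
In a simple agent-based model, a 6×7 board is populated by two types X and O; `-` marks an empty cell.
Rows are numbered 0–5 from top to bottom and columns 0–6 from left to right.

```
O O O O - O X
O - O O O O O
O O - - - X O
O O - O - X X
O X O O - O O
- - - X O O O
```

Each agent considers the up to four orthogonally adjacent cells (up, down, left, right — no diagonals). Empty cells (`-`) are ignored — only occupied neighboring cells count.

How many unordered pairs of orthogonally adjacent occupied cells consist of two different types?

12

Scan each occupied cell's neighbors to the right and below so each pair is counted once.
From row 0: 2 unlike of 9 pairs (running 2/9).
From row 1: 1 unlike of 7 pairs (running 3/16).
From row 2: 2 unlike of 6 pairs (running 5/22).
From row 3: 3 unlike of 7 pairs (running 8/29).
From row 4: 3 unlike of 7 pairs (running 11/36).
From row 5: 1 unlike of 3 pairs (running 12/39).
Total adjacent occupied pairs: 39; unlike-type pairs: 12.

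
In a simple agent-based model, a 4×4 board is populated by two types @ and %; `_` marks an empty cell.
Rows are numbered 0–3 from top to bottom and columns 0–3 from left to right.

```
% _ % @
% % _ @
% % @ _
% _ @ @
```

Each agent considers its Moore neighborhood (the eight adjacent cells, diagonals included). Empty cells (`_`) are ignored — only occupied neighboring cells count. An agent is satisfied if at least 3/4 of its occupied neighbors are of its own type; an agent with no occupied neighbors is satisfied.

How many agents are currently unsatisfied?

(0,0)% 2/2 ✓
(0,2)% 1/3 ✗
(0,3)@ 1/2 ✗
(1,0)% 4/4 ✓
(1,1)% 5/6 ✓
(1,3)@ 2/3 ✗
(2,0)% 4/4 ✓
(2,1)% 4/6 ✗
(2,2)@ 3/5 ✗
(3,0)% 2/2 ✓
(3,2)@ 2/3 ✗
(3,3)@ 2/2 ✓
Unsatisfied: (0,2), (0,3), (1,3), (2,1), (2,2), (3,2) — 6 in total.

6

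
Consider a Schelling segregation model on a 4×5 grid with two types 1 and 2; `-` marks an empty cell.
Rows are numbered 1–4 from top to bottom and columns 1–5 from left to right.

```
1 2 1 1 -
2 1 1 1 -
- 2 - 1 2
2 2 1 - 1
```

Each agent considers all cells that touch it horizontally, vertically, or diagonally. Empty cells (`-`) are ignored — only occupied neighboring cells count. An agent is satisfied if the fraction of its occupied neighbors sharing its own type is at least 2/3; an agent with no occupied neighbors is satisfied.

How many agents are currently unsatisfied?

8

Row 1: (1,1)1 1/3 ✗ · (1,2)2 1/5 ✗ · (1,3)1 4/5 ✓ · (1,4)1 3/3 ✓
Row 2: (2,1)2 2/4 ✗ · (2,2)1 3/6 ✗ · (2,3)1 5/7 ✓ · (2,4)1 4/5 ✓
Row 3: (3,2)2 3/6 ✗ · (3,4)1 4/5 ✓ · (3,5)2 0/3 ✗
Row 4: (4,1)2 2/2 ✓ · (4,2)2 2/3 ✓ · (4,3)1 1/3 ✗ · (4,5)1 1/2 ✗
Unsatisfied: (1,1), (1,2), (2,1), (2,2), (3,2), (3,5), (4,3), (4,5) — 8 in total.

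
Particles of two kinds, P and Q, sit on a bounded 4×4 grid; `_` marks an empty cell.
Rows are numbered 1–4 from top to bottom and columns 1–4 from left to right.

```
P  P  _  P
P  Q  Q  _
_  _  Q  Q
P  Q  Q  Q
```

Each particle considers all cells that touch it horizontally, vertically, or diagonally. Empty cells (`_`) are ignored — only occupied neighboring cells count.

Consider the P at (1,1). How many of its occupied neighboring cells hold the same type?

2

Occupied neighbors of (1,1): (1,2)=P, (2,1)=P, (2,2)=Q.
Same type (P): 2 of 3.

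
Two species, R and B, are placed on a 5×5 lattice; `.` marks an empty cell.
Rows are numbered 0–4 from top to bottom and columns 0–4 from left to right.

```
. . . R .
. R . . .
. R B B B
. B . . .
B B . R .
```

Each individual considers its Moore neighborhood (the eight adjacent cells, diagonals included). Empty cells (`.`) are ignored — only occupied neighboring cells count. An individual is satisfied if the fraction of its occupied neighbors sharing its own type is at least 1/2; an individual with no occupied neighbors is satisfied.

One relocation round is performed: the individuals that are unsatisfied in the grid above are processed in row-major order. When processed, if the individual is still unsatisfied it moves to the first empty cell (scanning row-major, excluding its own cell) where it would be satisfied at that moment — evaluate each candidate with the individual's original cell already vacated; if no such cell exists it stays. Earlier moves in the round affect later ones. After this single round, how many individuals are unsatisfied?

Initially unsatisfied (in order): (2,1).
  (2,1) → (0,0).
Resulting grid:
R . . R .
. R . . .
. . B B B
. B . . .
B B . R .
All satisfied now.

0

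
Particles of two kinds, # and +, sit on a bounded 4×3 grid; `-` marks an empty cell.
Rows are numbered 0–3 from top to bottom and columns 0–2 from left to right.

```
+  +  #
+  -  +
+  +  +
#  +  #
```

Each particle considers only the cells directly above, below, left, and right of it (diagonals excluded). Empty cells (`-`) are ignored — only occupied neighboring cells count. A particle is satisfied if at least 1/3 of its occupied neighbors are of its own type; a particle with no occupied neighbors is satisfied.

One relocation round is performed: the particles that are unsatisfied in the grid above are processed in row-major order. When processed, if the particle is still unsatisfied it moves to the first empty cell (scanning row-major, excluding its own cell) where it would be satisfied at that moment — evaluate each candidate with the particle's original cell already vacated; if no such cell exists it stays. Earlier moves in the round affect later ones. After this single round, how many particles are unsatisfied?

3

Initially unsatisfied (in order): (0,2), (3,0), (3,2).
  (0,2): no empty cell satisfies it; stays.
  (3,0): no empty cell satisfies it; stays.
  (3,2): no empty cell satisfies it; stays.
Resulting grid:
+ + #
+ - +
+ + +
# + #
Unsatisfied now: (0,2), (3,0), (3,2).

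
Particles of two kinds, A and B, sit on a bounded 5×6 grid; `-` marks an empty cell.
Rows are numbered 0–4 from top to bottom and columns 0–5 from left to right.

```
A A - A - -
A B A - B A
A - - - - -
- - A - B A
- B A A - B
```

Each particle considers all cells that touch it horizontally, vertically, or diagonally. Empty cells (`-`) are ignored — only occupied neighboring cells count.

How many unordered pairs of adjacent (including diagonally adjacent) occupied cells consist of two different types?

Scan each occupied cell's neighbors to the right and below (and the two forward diagonals) so each pair is counted once.
Row 0: A(0,0)–A(0,1)= A(0,0)–A(1,0)= A(0,0)–B(1,1)≠ A(0,1)–B(1,1)≠ A(0,1)–A(1,2)= A(0,1)–A(1,0)= A(0,3)–B(1,4)≠ A(0,3)–A(1,2)=  → 3/8 unlike.
Row 1: A(1,0)–B(1,1)≠ A(1,0)–A(2,0)= B(1,1)–A(1,2)≠ B(1,1)–A(2,0)≠ B(1,4)–A(1,5)≠  → 4/5 unlike.
Row 3: A(3,2)–A(4,2)= A(3,2)–A(4,3)= A(3,2)–B(4,1)≠ B(3,4)–A(3,5)≠ B(3,4)–B(4,5)= B(3,4)–A(4,3)≠ A(3,5)–B(4,5)≠  → 4/7 unlike.
Row 4: B(4,1)–A(4,2)≠ A(4,2)–A(4,3)=  → 1/2 unlike.
Total adjacent occupied pairs: 22; unlike-type pairs: 12.

12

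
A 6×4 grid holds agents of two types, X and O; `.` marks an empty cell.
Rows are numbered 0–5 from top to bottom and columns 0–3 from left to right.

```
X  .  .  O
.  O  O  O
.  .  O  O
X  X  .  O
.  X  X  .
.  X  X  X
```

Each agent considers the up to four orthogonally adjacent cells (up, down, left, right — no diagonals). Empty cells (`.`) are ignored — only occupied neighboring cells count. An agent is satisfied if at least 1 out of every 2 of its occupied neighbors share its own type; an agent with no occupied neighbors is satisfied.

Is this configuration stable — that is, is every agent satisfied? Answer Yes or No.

Row 0: (0,0)X 0/0 satisfied · (0,3)O 1/1 satisfied
Row 1: (1,1)O 1/1 satisfied · (1,2)O 3/3 satisfied · (1,3)O 3/3 satisfied
Row 2: (2,2)O 2/2 satisfied · (2,3)O 3/3 satisfied
Row 3: (3,0)X 1/1 satisfied · (3,1)X 2/2 satisfied · (3,3)O 1/1 satisfied
Row 4: (4,1)X 3/3 satisfied · (4,2)X 2/2 satisfied
Row 5: (5,1)X 2/2 satisfied · (5,2)X 3/3 satisfied · (5,3)X 1/1 satisfied
All meet the threshold, so the configuration is stable.

Yes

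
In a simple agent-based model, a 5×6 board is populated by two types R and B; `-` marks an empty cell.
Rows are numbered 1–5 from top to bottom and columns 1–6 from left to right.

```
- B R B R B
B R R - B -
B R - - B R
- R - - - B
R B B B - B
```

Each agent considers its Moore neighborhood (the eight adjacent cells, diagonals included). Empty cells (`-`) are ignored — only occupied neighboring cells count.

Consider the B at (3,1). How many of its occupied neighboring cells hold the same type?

Occupied neighbors of (3,1): (2,1)=B, (2,2)=R, (3,2)=R, (4,2)=R.
Same type (B): 1 of 4.

1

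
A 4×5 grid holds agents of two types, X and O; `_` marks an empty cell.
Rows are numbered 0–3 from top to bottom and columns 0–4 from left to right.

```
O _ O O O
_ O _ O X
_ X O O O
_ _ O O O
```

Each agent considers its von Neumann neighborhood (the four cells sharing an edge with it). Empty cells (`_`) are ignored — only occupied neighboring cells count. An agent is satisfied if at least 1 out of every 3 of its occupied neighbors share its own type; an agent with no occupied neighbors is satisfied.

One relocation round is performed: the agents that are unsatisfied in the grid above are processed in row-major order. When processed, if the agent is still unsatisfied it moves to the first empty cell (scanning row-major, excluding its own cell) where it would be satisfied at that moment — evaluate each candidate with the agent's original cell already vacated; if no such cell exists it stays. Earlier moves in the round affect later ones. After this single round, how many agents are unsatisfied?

0

Initially unsatisfied (in order): (1,1), (1,4), (2,1).
  (1,1) → (0,1).
  (1,4) → (1,1).
  (2,1): now satisfied by earlier moves; stays.
Resulting grid:
O O O O O
_ X _ O _
_ X O O O
_ _ O O O
All satisfied now.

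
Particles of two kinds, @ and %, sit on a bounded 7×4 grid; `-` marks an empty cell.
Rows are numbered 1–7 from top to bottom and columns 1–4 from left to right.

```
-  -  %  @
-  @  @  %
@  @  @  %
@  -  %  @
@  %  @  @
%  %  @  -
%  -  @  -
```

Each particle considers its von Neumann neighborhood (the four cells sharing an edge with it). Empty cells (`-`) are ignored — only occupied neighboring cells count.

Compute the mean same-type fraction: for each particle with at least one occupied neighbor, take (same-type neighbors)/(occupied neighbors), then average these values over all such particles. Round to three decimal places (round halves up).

0.579

(1,3)% 0/2
(1,4)@ 0/2
(2,2)@ 2/2
(2,3)@ 2/4
(2,4)% 1/3
(3,1)@ 2/2
(3,2)@ 3/3
(3,3)@ 2/4
(3,4)% 1/3
(4,1)@ 2/2
(4,3)% 0/3
(4,4)@ 1/3
(5,1)@ 1/3
(5,2)% 1/3
(5,3)@ 2/4
(5,4)@ 2/2
(6,1)% 2/3
(6,2)% 2/3
(6,3)@ 2/3
(7,1)% 1/1
(7,3)@ 1/1
Sum over 21 particles: 0/2 + 0/2 + 2/2 + 2/4 + 1/3 + 2/2 + 3/3 + 2/4 + 1/3 + 2/2 + 0/3 + 1/3 + 1/3 + 1/3 + 2/4 + 2/2 + 2/3 + 2/3 + 2/3 + 1/1 + 1/1 = 73/6; mean = 73/6 ÷ 21 = 73/126 = 0.579365… → 0.579.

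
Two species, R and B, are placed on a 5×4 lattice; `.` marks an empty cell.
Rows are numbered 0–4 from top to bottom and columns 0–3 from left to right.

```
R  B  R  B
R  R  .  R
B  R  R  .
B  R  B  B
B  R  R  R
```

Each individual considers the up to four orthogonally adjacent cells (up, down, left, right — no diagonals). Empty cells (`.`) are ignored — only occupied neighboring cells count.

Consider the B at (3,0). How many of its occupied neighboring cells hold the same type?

2

Occupied neighbors of (3,0): (2,0)=B, (4,0)=B, (3,1)=R.
Same type (B): 2 of 3.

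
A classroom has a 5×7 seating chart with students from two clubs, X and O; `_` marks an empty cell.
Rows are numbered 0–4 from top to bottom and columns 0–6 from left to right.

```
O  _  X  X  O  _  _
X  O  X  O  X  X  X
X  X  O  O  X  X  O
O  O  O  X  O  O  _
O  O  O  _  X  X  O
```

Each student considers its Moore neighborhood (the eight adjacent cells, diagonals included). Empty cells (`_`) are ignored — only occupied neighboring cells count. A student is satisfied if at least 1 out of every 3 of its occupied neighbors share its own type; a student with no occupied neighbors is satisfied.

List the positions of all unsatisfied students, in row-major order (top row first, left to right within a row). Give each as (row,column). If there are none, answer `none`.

(0,4), (1,1), (2,6), (3,3), (3,4), (4,5)

Row 0: (0,0)O 1/2 ✓ · (0,2)X 2/4 ✓ · (0,3)X 3/5 ✓ · (0,4)O 1/4 ✗
Row 1: (1,0)X 2/4 ✓ · (1,1)O 2/7 ✗ · (1,2)X 3/7 ✓ · (1,3)O 3/8 ✓ · (1,4)X 4/7 ✓ · (1,5)X 4/6 ✓ · (1,6)X 2/3 ✓
Row 2: (2,0)X 2/5 ✓ · (2,1)X 3/8 ✓ · (2,2)O 5/8 ✓ · (2,3)O 4/8 ✓ · (2,4)X 4/8 ✓ · (2,5)X 4/7 ✓ · (2,6)O 1/4 ✗
Row 3: (3,0)O 3/5 ✓ · (3,1)O 6/8 ✓ · (3,2)O 5/7 ✓ · (3,3)X 2/7 ✗ · (3,4)O 2/7 ✗ · (3,5)O 3/7 ✓
Row 4: (4,0)O 3/3 ✓ · (4,1)O 5/5 ✓ · (4,2)O 3/4 ✓ · (4,4)X 2/4 ✓ · (4,5)X 1/4 ✗ · (4,6)O 1/2 ✓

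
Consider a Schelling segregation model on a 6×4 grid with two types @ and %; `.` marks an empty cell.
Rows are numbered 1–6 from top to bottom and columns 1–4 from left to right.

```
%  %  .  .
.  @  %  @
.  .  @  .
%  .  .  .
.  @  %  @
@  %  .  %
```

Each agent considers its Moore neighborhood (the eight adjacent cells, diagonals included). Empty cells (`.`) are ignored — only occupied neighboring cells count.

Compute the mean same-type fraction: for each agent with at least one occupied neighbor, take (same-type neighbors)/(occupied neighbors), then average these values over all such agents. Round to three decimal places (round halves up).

0.378

(1,1)% 1/2
(1,2)% 2/3
(2,2)@ 1/4
(2,3)% 1/4
(2,4)@ 1/2
(3,3)@ 2/3
(4,1)% 0/1
(5,2)@ 1/4
(5,3)% 2/4
(5,4)@ 0/2
(6,1)@ 1/2
(6,2)% 1/3
(6,4)% 1/2
Sum over 13 agents: 1/2 + 2/3 + 1/4 + 1/4 + 1/2 + 2/3 + 0/1 + 1/4 + 2/4 + 0/2 + 1/2 + 1/3 + 1/2 = 59/12; mean = 59/12 ÷ 13 = 59/156 = 0.378205… → 0.378.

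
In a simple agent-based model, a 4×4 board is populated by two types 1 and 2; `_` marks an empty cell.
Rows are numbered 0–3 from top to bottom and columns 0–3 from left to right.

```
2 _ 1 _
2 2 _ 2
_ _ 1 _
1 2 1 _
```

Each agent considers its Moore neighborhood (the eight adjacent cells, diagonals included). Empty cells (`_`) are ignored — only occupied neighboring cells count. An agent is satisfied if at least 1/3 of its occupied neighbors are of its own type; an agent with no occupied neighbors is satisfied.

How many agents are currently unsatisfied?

(0,0)2 2/2 satisfied
(0,2)1 0/2 not
(1,0)2 2/2 satisfied
(1,1)2 2/4 satisfied
(1,3)2 0/2 not
(2,2)1 1/4 not
(3,0)1 0/1 not
(3,1)2 0/3 not
(3,2)1 1/2 satisfied
Unsatisfied: (0,2), (1,3), (2,2), (3,0), (3,1) — 5 in total.

5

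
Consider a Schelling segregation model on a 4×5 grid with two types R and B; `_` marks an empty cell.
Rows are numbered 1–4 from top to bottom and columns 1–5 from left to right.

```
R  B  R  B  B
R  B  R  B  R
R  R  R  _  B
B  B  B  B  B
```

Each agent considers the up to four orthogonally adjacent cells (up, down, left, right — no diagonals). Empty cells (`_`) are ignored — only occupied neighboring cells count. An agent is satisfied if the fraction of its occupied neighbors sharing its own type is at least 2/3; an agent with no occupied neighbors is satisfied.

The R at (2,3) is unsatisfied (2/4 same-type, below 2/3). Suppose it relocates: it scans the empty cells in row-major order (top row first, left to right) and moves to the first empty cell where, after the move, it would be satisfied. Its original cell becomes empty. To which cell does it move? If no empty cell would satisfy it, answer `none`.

Vacating (2,3). Empty cells in order:
  (3,4): 1/4 same-type → still unsatisfied.

none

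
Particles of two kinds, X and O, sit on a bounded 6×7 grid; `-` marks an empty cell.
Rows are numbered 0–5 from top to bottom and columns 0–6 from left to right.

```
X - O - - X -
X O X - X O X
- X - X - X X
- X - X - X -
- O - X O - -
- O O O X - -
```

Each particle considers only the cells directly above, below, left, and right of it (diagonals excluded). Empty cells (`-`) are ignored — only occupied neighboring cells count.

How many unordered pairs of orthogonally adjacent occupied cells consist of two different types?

13

Scan each occupied cell's neighbors to the right and below so each pair is counted once.
From row 0: 2 unlike of 3 pairs (running 2/3).
From row 1: 6 unlike of 7 pairs (running 8/10).
From row 2: 0 unlike of 4 pairs (running 8/14).
From row 3: 1 unlike of 2 pairs (running 9/16).
From row 4: 3 unlike of 4 pairs (running 12/20).
From row 5: 1 unlike of 3 pairs (running 13/23).
Total adjacent occupied pairs: 23; unlike-type pairs: 13.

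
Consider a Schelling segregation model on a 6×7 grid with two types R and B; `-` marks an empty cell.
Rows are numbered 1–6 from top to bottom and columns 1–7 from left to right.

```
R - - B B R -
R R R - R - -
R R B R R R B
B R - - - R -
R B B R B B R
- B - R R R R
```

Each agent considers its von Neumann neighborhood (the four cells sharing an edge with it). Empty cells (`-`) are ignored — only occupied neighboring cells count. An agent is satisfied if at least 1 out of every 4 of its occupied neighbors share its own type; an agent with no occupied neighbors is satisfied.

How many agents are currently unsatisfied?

5

Row 1: (1,1)R 1/1 ✓ · (1,4)B 1/1 ✓ · (1,5)B 1/3 ✓ · (1,6)R 0/1 ✗
Row 2: (2,1)R 3/3 ✓ · (2,2)R 3/3 ✓ · (2,3)R 1/2 ✓ · (2,5)R 1/2 ✓
Row 3: (3,1)R 2/3 ✓ · (3,2)R 3/4 ✓ · (3,3)B 0/3 ✗ · (3,4)R 1/2 ✓ · (3,5)R 3/3 ✓ · (3,6)R 2/3 ✓ · (3,7)B 0/1 ✗
Row 4: (4,1)B 0/3 ✗ · (4,2)R 1/3 ✓ · (4,6)R 1/2 ✓
Row 5: (5,1)R 0/2 ✗ · (5,2)B 2/4 ✓ · (5,3)B 1/2 ✓ · (5,4)R 1/3 ✓ · (5,5)B 1/3 ✓ · (5,6)B 1/4 ✓ · (5,7)R 1/2 ✓
Row 6: (6,2)B 1/1 ✓ · (6,4)R 2/2 ✓ · (6,5)R 2/3 ✓ · (6,6)R 2/3 ✓ · (6,7)R 2/2 ✓
Unsatisfied: (1,6), (3,3), (3,7), (4,1), (5,1) — 5 in total.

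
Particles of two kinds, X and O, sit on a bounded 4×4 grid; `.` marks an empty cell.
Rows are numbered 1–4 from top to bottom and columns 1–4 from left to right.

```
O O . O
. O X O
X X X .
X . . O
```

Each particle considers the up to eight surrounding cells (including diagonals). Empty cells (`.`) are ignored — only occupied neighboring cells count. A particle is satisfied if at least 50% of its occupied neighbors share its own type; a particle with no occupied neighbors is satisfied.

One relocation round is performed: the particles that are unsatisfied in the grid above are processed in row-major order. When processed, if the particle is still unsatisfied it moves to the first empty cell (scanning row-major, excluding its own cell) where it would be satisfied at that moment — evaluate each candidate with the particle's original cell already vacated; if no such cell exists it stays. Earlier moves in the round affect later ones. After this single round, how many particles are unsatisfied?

1

Initially unsatisfied (in order): (2,2), (2,3), (2,4), (3,3), (4,4).
  (2,2) → (1,3).
  (2,3) → (2,1).
  (2,4): now satisfied by earlier moves; stays.
  (3,3) → (2,2).
  (4,4): now satisfied by earlier moves; stays.
Resulting grid:
O O O O
X X . O
X X . .
X . . O
Unsatisfied now: (1,1).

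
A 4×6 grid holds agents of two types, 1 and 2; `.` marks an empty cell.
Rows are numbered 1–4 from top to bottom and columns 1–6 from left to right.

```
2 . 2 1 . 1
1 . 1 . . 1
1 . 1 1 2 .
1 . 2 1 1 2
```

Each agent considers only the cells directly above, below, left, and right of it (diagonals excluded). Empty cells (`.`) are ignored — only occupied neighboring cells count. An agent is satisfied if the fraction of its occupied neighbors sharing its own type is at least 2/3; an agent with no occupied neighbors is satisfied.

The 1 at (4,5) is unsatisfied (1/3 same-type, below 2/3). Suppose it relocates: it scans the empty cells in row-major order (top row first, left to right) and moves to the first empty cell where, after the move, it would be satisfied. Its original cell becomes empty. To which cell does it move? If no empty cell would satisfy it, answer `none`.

Vacating (4,5). Empty cells in order:
  (1,2): 0/2 same-type → still unsatisfied.
  (1,5): 2/2 same-type → satisfied — stop here.

(1,5)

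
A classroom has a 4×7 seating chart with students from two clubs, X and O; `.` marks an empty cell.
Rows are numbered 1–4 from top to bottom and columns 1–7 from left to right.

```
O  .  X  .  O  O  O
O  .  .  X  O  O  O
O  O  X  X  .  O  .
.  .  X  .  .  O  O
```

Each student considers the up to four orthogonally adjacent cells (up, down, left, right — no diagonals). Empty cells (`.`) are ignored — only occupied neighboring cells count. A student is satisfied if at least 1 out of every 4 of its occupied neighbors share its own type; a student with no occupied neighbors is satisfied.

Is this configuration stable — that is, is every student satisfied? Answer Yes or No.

Yes

(1,1)O 1/1 ✓
(1,3)X 0/0 ✓
(1,5)O 2/2 ✓
(1,6)O 3/3 ✓
(1,7)O 2/2 ✓
(2,1)O 2/2 ✓
(2,4)X 1/2 ✓
(2,5)O 2/3 ✓
(2,6)O 4/4 ✓
(2,7)O 2/2 ✓
(3,1)O 2/2 ✓
(3,2)O 1/2 ✓
(3,3)X 2/3 ✓
(3,4)X 2/2 ✓
(3,6)O 2/2 ✓
(4,3)X 1/1 ✓
(4,6)O 2/2 ✓
(4,7)O 1/1 ✓
All meet the threshold, so the configuration is stable.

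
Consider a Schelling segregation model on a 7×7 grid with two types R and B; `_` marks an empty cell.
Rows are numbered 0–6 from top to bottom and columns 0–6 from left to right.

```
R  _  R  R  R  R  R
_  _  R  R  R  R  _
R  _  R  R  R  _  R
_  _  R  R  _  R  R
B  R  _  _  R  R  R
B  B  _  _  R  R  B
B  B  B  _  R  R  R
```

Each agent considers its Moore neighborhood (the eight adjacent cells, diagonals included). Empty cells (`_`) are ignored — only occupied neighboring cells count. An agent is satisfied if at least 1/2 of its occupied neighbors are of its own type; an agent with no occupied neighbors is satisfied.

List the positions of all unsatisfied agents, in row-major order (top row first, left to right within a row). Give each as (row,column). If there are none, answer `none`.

Row 0: (0,0)R 0/0 satisfied · (0,2)R 3/3 satisfied · (0,3)R 5/5 satisfied · (0,4)R 5/5 satisfied · (0,5)R 4/4 satisfied · (0,6)R 2/2 satisfied
Row 1: (1,2)R 5/5 satisfied · (1,3)R 8/8 satisfied · (1,4)R 7/7 satisfied · (1,5)R 6/6 satisfied
Row 2: (2,0)R 0/0 satisfied · (2,2)R 5/5 satisfied · (2,3)R 7/7 satisfied · (2,4)R 6/6 satisfied · (2,6)R 3/3 satisfied
Row 3: (3,2)R 4/4 satisfied · (3,3)R 5/5 satisfied · (3,5)R 6/6 satisfied · (3,6)R 4/4 satisfied
Row 4: (4,0)B 2/3 satisfied · (4,1)R 1/4 not · (4,4)R 5/5 satisfied · (4,5)R 6/7 satisfied · (4,6)R 4/5 satisfied
Row 5: (5,0)B 4/5 satisfied · (5,1)B 5/6 satisfied · (5,4)R 5/5 satisfied · (5,5)R 7/8 satisfied · (5,6)B 0/5 not
Row 6: (6,0)B 3/3 satisfied · (6,1)B 4/4 satisfied · (6,2)B 2/2 satisfied · (6,4)R 3/3 satisfied · (6,5)R 4/5 satisfied · (6,6)R 2/3 satisfied

(4,1), (5,6)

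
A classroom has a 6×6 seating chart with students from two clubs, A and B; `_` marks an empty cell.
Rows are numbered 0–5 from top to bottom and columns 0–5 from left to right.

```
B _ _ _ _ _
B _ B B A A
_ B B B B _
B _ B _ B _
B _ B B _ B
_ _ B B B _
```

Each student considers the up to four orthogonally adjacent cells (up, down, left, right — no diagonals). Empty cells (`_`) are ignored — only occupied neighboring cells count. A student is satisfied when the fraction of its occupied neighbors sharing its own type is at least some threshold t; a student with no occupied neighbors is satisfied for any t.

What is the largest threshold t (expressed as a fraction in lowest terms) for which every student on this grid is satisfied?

Row 0: (0,0)B 1/1
Row 1: (1,0)B 1/1 · (1,2)B 2/2 · (1,3)B 2/3 · (1,4)A 1/3 · (1,5)A 1/1
Row 2: (2,1)B 1/1 · (2,2)B 4/4 · (2,3)B 3/3 · (2,4)B 2/3
Row 3: (3,0)B 1/1 · (3,2)B 2/2 · (3,4)B 1/1
Row 4: (4,0)B 1/1 · (4,2)B 3/3 · (4,3)B 2/2 · (4,5)B — no occupied neighbors
Row 5: (5,2)B 2/2 · (5,3)B 3/3 · (5,4)B 1/1
The smallest same-type fraction is 1/3 at (1,4), which reduces to 1/3. Any threshold above that leaves this student unsatisfied.

1/3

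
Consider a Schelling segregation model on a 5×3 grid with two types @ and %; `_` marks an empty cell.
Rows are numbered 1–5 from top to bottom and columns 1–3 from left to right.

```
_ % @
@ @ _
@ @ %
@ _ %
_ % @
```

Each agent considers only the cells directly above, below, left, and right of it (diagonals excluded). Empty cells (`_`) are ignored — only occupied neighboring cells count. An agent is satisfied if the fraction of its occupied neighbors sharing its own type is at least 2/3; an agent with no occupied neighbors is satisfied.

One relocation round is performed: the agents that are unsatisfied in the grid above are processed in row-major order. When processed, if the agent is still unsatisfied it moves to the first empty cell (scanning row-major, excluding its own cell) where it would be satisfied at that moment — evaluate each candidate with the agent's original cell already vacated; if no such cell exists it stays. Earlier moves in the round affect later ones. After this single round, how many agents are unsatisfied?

3

Initially unsatisfied (in order): (1,2), (1,3), (3,3), (4,3), (5,2), (5,3).
  (1,2): no empty cell satisfies it; stays.
  (1,3): no empty cell satisfies it; stays.
  (3,3): no empty cell satisfies it; stays.
  (4,3): no empty cell satisfies it; stays.
  (5,2): no empty cell satisfies it; stays.
  (5,3) → (2,3).
Resulting grid:
_ % @
@ @ @
@ @ %
@ _ %
_ % _
Unsatisfied now: (1,2), (1,3), (3,3).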